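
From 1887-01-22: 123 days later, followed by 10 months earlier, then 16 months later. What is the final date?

November 25, 1887

Counting forward 123 days from January 22, 1887:
January has 31 days, so 31 − 22 = 9 days remain after January 22, 1887; 123 − 9 = 114 left.
February 1887 has 28 days (1887 is not a leap year): 114 − 28 = 86 left.
March 1887 has 31 days: 86 − 31 = 55 left.
April 1887 has 30 days: 55 − 30 = 25 left.
25 days into May 1887 → May 25, 1887.
Going back 10 months from May 25, 1887:
month 5 − 10 = -5, which is month 7 of year 1886 → July 1886.
Day 25 is valid in July, giving July 25, 1886.
Advancing 16 months from July 25, 1886:
month 7 + 16 = 23, which is month 11 of year 1887 → November 1887.
Day 25 is valid in November, giving November 25, 1887.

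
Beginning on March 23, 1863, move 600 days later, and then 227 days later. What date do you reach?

June 27, 1865

Advancing 600 days from March 23, 1863:
March has 31 days, so 31 − 23 = 8 days remain after March 23, 1863; 600 − 8 = 592 left.
April 1863 has 30 days: 592 − 30 = 562 left.
May 1863 has 31 days: 562 − 31 = 531 left.
June 1863 has 30 days: 531 − 30 = 501 left.
July 1863 has 31 days: 501 − 31 = 470 left.
August 1863 has 31 days: 470 − 31 = 439 left.
September 1863 has 30 days: 439 − 30 = 409 left.
October 1863 has 31 days: 409 − 31 = 378 left.
November 1863 has 30 days: 378 − 30 = 348 left.
December 1863 has 31 days: 348 − 31 = 317 left.
January 1864 has 31 days: 317 − 31 = 286 left.
February 1864 has 29 days (1864 is a leap year): 286 − 29 = 257 left.
March 1864 has 31 days: 257 − 31 = 226 left.
April 1864 has 30 days: 226 − 30 = 196 left.
May 1864 has 31 days: 196 − 31 = 165 left.
June 1864 has 30 days: 165 − 30 = 135 left.
July 1864 has 31 days: 135 − 31 = 104 left.
August 1864 has 31 days: 104 − 31 = 73 left.
September 1864 has 30 days: 73 − 30 = 43 left.
October 1864 has 31 days: 43 − 31 = 12 left.
12 days into November 1864 → November 12, 1864.
Counting forward 227 days from November 12, 1864:
November has 30 days, so 30 − 12 = 18 days remain after November 12, 1864; 227 − 18 = 209 left.
December 1864 has 31 days: 209 − 31 = 178 left.
January 1865 has 31 days: 178 − 31 = 147 left.
February 1865 has 28 days (1865 is not a leap year): 147 − 28 = 119 left.
March 1865 has 31 days: 119 − 31 = 88 left.
April 1865 has 30 days: 88 − 30 = 58 left.
May 1865 has 31 days: 58 − 31 = 27 left.
27 days into June 1865 → June 27, 1865.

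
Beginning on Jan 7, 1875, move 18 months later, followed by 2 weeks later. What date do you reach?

July 21, 1876

Advancing 18 months from January 7, 1875:
month 1 + 18 = 19, which is month 7 of year 1876 → July 1876.
Day 7 is valid in July, giving July 7, 1876.
Advancing 2 weeks (= 14 days) from July 7, 1876:
July has 31 days; 7 + 14 = 21, still in July.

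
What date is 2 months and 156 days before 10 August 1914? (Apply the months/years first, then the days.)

January 5, 1914

Counting back 2 months and 156 days from August 10, 1914: first the month/year part, then the days.
month 8 − 2 = 6 → June 1914.
Day 10 is valid in June, giving June 10, 1914.
Now subtract 156 days from June 10, 1914.
Going back 10 days from June 10, 1914 reaches the end of the previous month; 156 − 10 = 146 left.
May 1914 has 31 days: 146 − 31 = 115 left.
April 1914 has 30 days: 115 − 30 = 85 left.
March 1914 has 31 days: 85 − 31 = 54 left.
February 1914 has 28 days (1914 is not a leap year): 54 − 28 = 26 left.
January 1914 has 31 days; 31 − 26 = 5 → January 5, 1914.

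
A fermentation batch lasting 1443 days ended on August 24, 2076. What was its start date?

Counting back 1443 days from August 24, 2076.
Going back 24 days from August 24, 2076 reaches the end of the previous month; 1443 − 24 = 1419 left.
July 2076 has 31 days: 1419 − 31 = 1388 left.
June 2076 has 30 days: 1388 − 30 = 1358 left.
May 2076 has 31 days: 1358 − 31 = 1327 left.
April 2076 has 30 days: 1327 − 30 = 1297 left.
March 2076 has 31 days: 1297 − 31 = 1266 left.
February 2076 has 29 days (2076 is a leap year): 1266 − 29 = 1237 left.
January 2076 has 31 days: 1237 − 31 = 1206 left.
December 2075 has 31 days: 1206 − 31 = 1175 left.
November 2075 has 30 days: 1175 − 30 = 1145 left.
October 2075 has 31 days: 1145 − 31 = 1114 left.
September 2075 has 30 days: 1114 − 30 = 1084 left.
August 2075 has 31 days: 1084 − 31 = 1053 left.
July 2075 has 31 days: 1053 − 31 = 1022 left.
June 2075 has 30 days: 1022 − 30 = 992 left.
May 2075 has 31 days: 992 − 31 = 961 left.
April 2075 has 30 days: 961 − 30 = 931 left.
March 2075 has 31 days: 931 − 31 = 900 left.
February 2075 has 28 days (2075 is not a leap year): 900 − 28 = 872 left.
January 2075 has 31 days: 872 − 31 = 841 left.
December 2074 has 31 days: 841 − 31 = 810 left.
November 2074 has 30 days: 810 − 30 = 780 left.
October 2074 has 31 days: 780 − 31 = 749 left.
September 2074 has 30 days: 749 − 30 = 719 left.
August 2074 has 31 days: 719 − 31 = 688 left.
July 2074 has 31 days: 688 − 31 = 657 left.
June 2074 has 30 days: 657 − 30 = 627 left.
May 2074 has 31 days: 627 − 31 = 596 left.
April 2074 has 30 days: 596 − 30 = 566 left.
March 2074 has 31 days: 566 − 31 = 535 left.
February 2074 has 28 days (2074 is not a leap year): 535 − 28 = 507 left.
January 2074 has 31 days: 507 − 31 = 476 left.
December 2073 has 31 days: 476 − 31 = 445 left.
November 2073 has 30 days: 445 − 30 = 415 left.
October 2073 has 31 days: 415 − 31 = 384 left.
September 2073 has 30 days: 384 − 30 = 354 left.
August 2073 has 31 days: 354 − 31 = 323 left.
July 2073 has 31 days: 323 − 31 = 292 left.
June 2073 has 30 days: 292 − 30 = 262 left.
May 2073 has 31 days: 262 − 31 = 231 left.
April 2073 has 30 days: 231 − 30 = 201 left.
March 2073 has 31 days: 201 − 31 = 170 left.
February 2073 has 28 days (2073 is not a leap year): 170 − 28 = 142 left.
January 2073 has 31 days: 142 − 31 = 111 left.
December 2072 has 31 days: 111 − 31 = 80 left.
November 2072 has 30 days: 80 − 30 = 50 left.
October 2072 has 31 days: 50 − 31 = 19 left.
September 2072 has 30 days; 30 − 19 = 11 → September 11, 2072.

September 11, 2072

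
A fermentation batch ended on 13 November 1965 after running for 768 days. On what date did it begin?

Counting back 768 days from November 13, 1965.
Going back 13 days from November 13, 1965 reaches the end of the previous month; 768 − 13 = 755 left.
October 1965 has 31 days: 755 − 31 = 724 left.
September 1965 has 30 days: 724 − 30 = 694 left.
August 1965 has 31 days: 694 − 31 = 663 left.
July 1965 has 31 days: 663 − 31 = 632 left.
June 1965 has 30 days: 632 − 30 = 602 left.
May 1965 has 31 days: 602 − 31 = 571 left.
April 1965 has 30 days: 571 − 30 = 541 left.
March 1965 has 31 days: 541 − 31 = 510 left.
February 1965 has 28 days (1965 is not a leap year): 510 − 28 = 482 left.
January 1965 has 31 days: 482 − 31 = 451 left.
December 1964 has 31 days: 451 − 31 = 420 left.
November 1964 has 30 days: 420 − 30 = 390 left.
October 1964 has 31 days: 390 − 31 = 359 left.
September 1964 has 30 days: 359 − 30 = 329 left.
August 1964 has 31 days: 329 − 31 = 298 left.
July 1964 has 31 days: 298 − 31 = 267 left.
June 1964 has 30 days: 267 − 30 = 237 left.
May 1964 has 31 days: 237 − 31 = 206 left.
April 1964 has 30 days: 206 − 30 = 176 left.
March 1964 has 31 days: 176 − 31 = 145 left.
February 1964 has 29 days (1964 is a leap year): 145 − 29 = 116 left.
January 1964 has 31 days: 116 − 31 = 85 left.
December 1963 has 31 days: 85 − 31 = 54 left.
November 1963 has 30 days: 54 − 30 = 24 left.
October 1963 has 31 days; 31 − 24 = 7 → October 7, 1963.

October 7, 1963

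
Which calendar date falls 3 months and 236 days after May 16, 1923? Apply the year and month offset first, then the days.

April 8, 1924

Adding 3 months and 236 days from May 16, 1923: first the month/year part, then the days.
month 5 + 3 = 8 → August 1923.
Day 16 is valid in August, giving August 16, 1923.
Now add 236 days from August 16, 1923.
August has 31 days, so 31 − 16 = 15 days remain after August 16, 1923; 236 − 15 = 221 left.
September 1923 has 30 days: 221 − 30 = 191 left.
October 1923 has 31 days: 191 − 31 = 160 left.
November 1923 has 30 days: 160 − 30 = 130 left.
December 1923 has 31 days: 130 − 31 = 99 left.
January 1924 has 31 days: 99 − 31 = 68 left.
February 1924 has 29 days (1924 is a leap year): 68 − 29 = 39 left.
March 1924 has 31 days: 39 − 31 = 8 left.
8 days into April 1924 → April 8, 1924.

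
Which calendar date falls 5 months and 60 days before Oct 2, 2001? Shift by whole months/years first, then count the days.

Counting back 5 months and 60 days from October 2, 2001: first the month/year part, then the days.
month 10 − 5 = 5 → May 2001.
Day 2 is valid in May, giving May 2, 2001.
Now subtract 60 days from May 2, 2001.
Going back 2 days from May 2, 2001 reaches the end of the previous month; 60 − 2 = 58 left.
April 2001 has 30 days: 58 − 30 = 28 left.
March 2001 has 31 days; 31 − 28 = 3 → March 3, 2001.

March 3, 2001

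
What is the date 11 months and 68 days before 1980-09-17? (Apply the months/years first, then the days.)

Counting back 11 months and 68 days from September 17, 1980: first the month/year part, then the days.
month 9 − 11 = -2, which is month 10 of year 1979 → October 1979.
Day 17 is valid in October, giving October 17, 1979.
Now subtract 68 days from October 17, 1979.
Going back 17 days from October 17, 1979 reaches the end of the previous month; 68 − 17 = 51 left.
September 1979 has 30 days: 51 − 30 = 21 left.
August 1979 has 31 days; 31 − 21 = 10 → August 10, 1979.

August 10, 1979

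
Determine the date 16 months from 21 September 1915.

Counting forward 16 months from September 21, 1915.
month 9 + 16 = 25, which is month 1 of year 1917 → January 1917.
Day 21 is valid in January, giving January 21, 1917.

January 21, 1917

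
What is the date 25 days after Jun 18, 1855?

July 13, 1855

Adding 25 days from June 18, 1855.
June has 30 days, so 30 − 18 = 12 days remain after June 18, 1855; 25 − 12 = 13 left.
13 days into July 1855 → July 13, 1855.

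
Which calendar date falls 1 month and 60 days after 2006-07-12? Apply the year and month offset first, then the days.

Adding 1 month and 60 days from July 12, 2006: first the month/year part, then the days.
month 7 + 1 = 8 → August 2006.
Day 12 is valid in August, giving August 12, 2006.
Now add 60 days from August 12, 2006.
August has 31 days, so 31 − 12 = 19 days remain after August 12, 2006; 60 − 19 = 41 left.
September 2006 has 30 days: 41 − 30 = 11 left.
11 days into October 2006 → October 11, 2006.

October 11, 2006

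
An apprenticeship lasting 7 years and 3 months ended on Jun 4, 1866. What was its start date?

Going back 7 years and 3 months from June 4, 1866.
-7 years → 1859; month 6 − 3 = 3 → March 1859.
Day 4 is valid in March, giving March 4, 1859.

March 4, 1859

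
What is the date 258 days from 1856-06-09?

February 22, 1857

Counting forward 258 days from June 9, 1856.
June has 30 days, so 30 − 9 = 21 days remain after June 9, 1856; 258 − 21 = 237 left.
July 1856 has 31 days: 237 − 31 = 206 left.
August 1856 has 31 days: 206 − 31 = 175 left.
September 1856 has 30 days: 175 − 30 = 145 left.
October 1856 has 31 days: 145 − 31 = 114 left.
November 1856 has 30 days: 114 − 30 = 84 left.
December 1856 has 31 days: 84 − 31 = 53 left.
January 1857 has 31 days: 53 − 31 = 22 left.
22 days into February 1857 → February 22, 1857.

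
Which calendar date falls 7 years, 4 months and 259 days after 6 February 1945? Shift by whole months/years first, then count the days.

Adding 7 years, 4 months and 259 days from February 6, 1945: first the month/year part, then the days.
+7 years → 1952; month 2 + 4 = 6 → June 1952.
Day 6 is valid in June, giving June 6, 1952.
Now add 259 days from June 6, 1952.
June has 30 days, so 30 − 6 = 24 days remain after June 6, 1952; 259 − 24 = 235 left.
July 1952 has 31 days: 235 − 31 = 204 left.
August 1952 has 31 days: 204 − 31 = 173 left.
September 1952 has 30 days: 173 − 30 = 143 left.
October 1952 has 31 days: 143 − 31 = 112 left.
November 1952 has 30 days: 112 − 30 = 82 left.
December 1952 has 31 days: 82 − 31 = 51 left.
January 1953 has 31 days: 51 − 31 = 20 left.
20 days into February 1953 → February 20, 1953.

February 20, 1953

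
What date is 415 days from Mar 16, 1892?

May 5, 1893

Counting forward 415 days from March 16, 1892.
March has 31 days, so 31 − 16 = 15 days remain after March 16, 1892; 415 − 15 = 400 left.
April 1892 has 30 days: 400 − 30 = 370 left.
May 1892 has 31 days: 370 − 31 = 339 left.
June 1892 has 30 days: 339 − 30 = 309 left.
July 1892 has 31 days: 309 − 31 = 278 left.
August 1892 has 31 days: 278 − 31 = 247 left.
September 1892 has 30 days: 247 − 30 = 217 left.
October 1892 has 31 days: 217 − 31 = 186 left.
November 1892 has 30 days: 186 − 30 = 156 left.
December 1892 has 31 days: 156 − 31 = 125 left.
January 1893 has 31 days: 125 − 31 = 94 left.
February 1893 has 28 days (1893 is not a leap year): 94 − 28 = 66 left.
March 1893 has 31 days: 66 − 31 = 35 left.
April 1893 has 30 days: 35 − 30 = 5 left.
5 days into May 1893 → May 5, 1893.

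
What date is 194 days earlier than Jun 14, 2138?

December 2, 2137

Going back 194 days from June 14, 2138.
Going back 14 days from June 14, 2138 reaches the end of the previous month; 194 − 14 = 180 left.
May 2138 has 31 days: 180 − 31 = 149 left.
April 2138 has 30 days: 149 − 30 = 119 left.
March 2138 has 31 days: 119 − 31 = 88 left.
February 2138 has 28 days (2138 is not a leap year): 88 − 28 = 60 left.
January 2138 has 31 days: 60 − 31 = 29 left.
December 2137 has 31 days; 31 − 29 = 2 → December 2, 2137.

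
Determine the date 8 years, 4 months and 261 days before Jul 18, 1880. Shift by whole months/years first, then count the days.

July 1, 1871

Counting back 8 years, 4 months and 261 days from July 18, 1880: first the month/year part, then the days.
-8 years → 1872; month 7 − 4 = 3 → March 1872.
Day 18 is valid in March, giving March 18, 1872.
Now subtract 261 days from March 18, 1872.
Going back 18 days from March 18, 1872 reaches the end of the previous month; 261 − 18 = 243 left.
February 1872 has 29 days (1872 is a leap year): 243 − 29 = 214 left.
January 1872 has 31 days: 214 − 31 = 183 left.
December 1871 has 31 days: 183 − 31 = 152 left.
November 1871 has 30 days: 152 − 30 = 122 left.
October 1871 has 31 days: 122 − 31 = 91 left.
September 1871 has 30 days: 91 − 30 = 61 left.
August 1871 has 31 days: 61 − 31 = 30 left.
July 1871 has 31 days; 31 − 30 = 1 → July 1, 1871.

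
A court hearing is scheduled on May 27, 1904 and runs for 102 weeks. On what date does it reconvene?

Adding 102 weeks = 714 days from May 27, 1904.
May has 31 days, so 31 − 27 = 4 days remain after May 27, 1904; 714 − 4 = 710 left.
June 1904 has 30 days: 710 − 30 = 680 left.
July 1904 has 31 days: 680 − 31 = 649 left.
August 1904 has 31 days: 649 − 31 = 618 left.
September 1904 has 30 days: 618 − 30 = 588 left.
October 1904 has 31 days: 588 − 31 = 557 left.
November 1904 has 30 days: 557 − 30 = 527 left.
December 1904 has 31 days: 527 − 31 = 496 left.
January 1905 has 31 days: 496 − 31 = 465 left.
February 1905 has 28 days (1905 is not a leap year): 465 − 28 = 437 left.
March 1905 has 31 days: 437 − 31 = 406 left.
April 1905 has 30 days: 406 − 30 = 376 left.
May 1905 has 31 days: 376 − 31 = 345 left.
June 1905 has 30 days: 345 − 30 = 315 left.
July 1905 has 31 days: 315 − 31 = 284 left.
August 1905 has 31 days: 284 − 31 = 253 left.
September 1905 has 30 days: 253 − 30 = 223 left.
October 1905 has 31 days: 223 − 31 = 192 left.
November 1905 has 30 days: 192 − 30 = 162 left.
December 1905 has 31 days: 162 − 31 = 131 left.
January 1906 has 31 days: 131 − 31 = 100 left.
February 1906 has 28 days (1906 is not a leap year): 100 − 28 = 72 left.
March 1906 has 31 days: 72 − 31 = 41 left.
April 1906 has 30 days: 41 − 30 = 11 left.
11 days into May 1906 → May 11, 1906.

May 11, 1906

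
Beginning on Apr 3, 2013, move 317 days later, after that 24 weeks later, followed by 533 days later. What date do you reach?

Counting forward 317 days from April 3, 2013:
April has 30 days, so 30 − 3 = 27 days remain after April 3, 2013; 317 − 27 = 290 left.
May 2013 has 31 days: 290 − 31 = 259 left.
June 2013 has 30 days: 259 − 30 = 229 left.
July 2013 has 31 days: 229 − 31 = 198 left.
August 2013 has 31 days: 198 − 31 = 167 left.
September 2013 has 30 days: 167 − 30 = 137 left.
October 2013 has 31 days: 137 − 31 = 106 left.
November 2013 has 30 days: 106 − 30 = 76 left.
December 2013 has 31 days: 76 − 31 = 45 left.
January 2014 has 31 days: 45 − 31 = 14 left.
14 days into February 2014 → February 14, 2014.
Advancing 24 weeks (= 168 days) from February 14, 2014:
February has 28 days, so 28 − 14 = 14 days remain after February 14, 2014; 168 − 14 = 154 left.
March 2014 has 31 days: 154 − 31 = 123 left.
April 2014 has 30 days: 123 − 30 = 93 left.
May 2014 has 31 days: 93 − 31 = 62 left.
June 2014 has 30 days: 62 − 30 = 32 left.
July 2014 has 31 days: 32 − 31 = 1 left.
1 day into August 2014 → August 1, 2014.
Counting forward 533 days from August 1, 2014:
August has 31 days, so 31 − 1 = 30 days remain after August 1, 2014; 533 − 30 = 503 left.
September 2014 has 30 days: 503 − 30 = 473 left.
October 2014 has 31 days: 473 − 31 = 442 left.
November 2014 has 30 days: 442 − 30 = 412 left.
December 2014 has 31 days: 412 − 31 = 381 left.
January 2015 has 31 days: 381 − 31 = 350 left.
February 2015 has 28 days (2015 is not a leap year): 350 − 28 = 322 left.
March 2015 has 31 days: 322 − 31 = 291 left.
April 2015 has 30 days: 291 − 30 = 261 left.
May 2015 has 31 days: 261 − 31 = 230 left.
June 2015 has 30 days: 230 − 30 = 200 left.
July 2015 has 31 days: 200 − 31 = 169 left.
August 2015 has 31 days: 169 − 31 = 138 left.
September 2015 has 30 days: 138 − 30 = 108 left.
October 2015 has 31 days: 108 − 31 = 77 left.
November 2015 has 30 days: 77 − 30 = 47 left.
December 2015 has 31 days: 47 − 31 = 16 left.
16 days into January 2016 → January 16, 2016.

January 16, 2016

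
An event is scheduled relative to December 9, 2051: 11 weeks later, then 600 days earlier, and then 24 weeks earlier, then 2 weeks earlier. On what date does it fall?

January 3, 2050

Counting forward 11 weeks (= 77 days) from December 9, 2051:
December has 31 days, so 31 − 9 = 22 days remain after December 9, 2051; 77 − 22 = 55 left.
January 2052 has 31 days: 55 − 31 = 24 left.
24 days into February 2052 → February 24, 2052.
Going back 600 days from February 24, 2052:
Going back 24 days from February 24, 2052 reaches the end of the previous month; 600 − 24 = 576 left.
January 2052 has 31 days: 576 − 31 = 545 left.
December 2051 has 31 days: 545 − 31 = 514 left.
November 2051 has 30 days: 514 − 30 = 484 left.
October 2051 has 31 days: 484 − 31 = 453 left.
September 2051 has 30 days: 453 − 30 = 423 left.
August 2051 has 31 days: 423 − 31 = 392 left.
July 2051 has 31 days: 392 − 31 = 361 left.
June 2051 has 30 days: 361 − 30 = 331 left.
May 2051 has 31 days: 331 − 31 = 300 left.
April 2051 has 30 days: 300 − 30 = 270 left.
March 2051 has 31 days: 270 − 31 = 239 left.
February 2051 has 28 days (2051 is not a leap year): 239 − 28 = 211 left.
January 2051 has 31 days: 211 − 31 = 180 left.
December 2050 has 31 days: 180 − 31 = 149 left.
November 2050 has 30 days: 149 − 30 = 119 left.
October 2050 has 31 days: 119 − 31 = 88 left.
September 2050 has 30 days: 88 − 30 = 58 left.
August 2050 has 31 days: 58 − 31 = 27 left.
July 2050 has 31 days; 31 − 27 = 4 → July 4, 2050.
Going back 24 weeks (= 168 days) from July 4, 2050:
Going back 4 days from July 4, 2050 reaches the end of the previous month; 168 − 4 = 164 left.
June 2050 has 30 days: 164 − 30 = 134 left.
May 2050 has 31 days: 134 − 31 = 103 left.
April 2050 has 30 days: 103 − 30 = 73 left.
March 2050 has 31 days: 73 − 31 = 42 left.
February 2050 has 28 days (2050 is not a leap year): 42 − 28 = 14 left.
January 2050 has 31 days; 31 − 14 = 17 → January 17, 2050.
Counting back 2 weeks (= 14 days) from January 17, 2050:
17 − 14 = 3, still in January 2050.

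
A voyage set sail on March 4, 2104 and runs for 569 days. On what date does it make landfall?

September 24, 2105

Advancing 569 days from March 4, 2104.
March has 31 days, so 31 − 4 = 27 days remain after March 4, 2104; 569 − 27 = 542 left.
April 2104 has 30 days: 542 − 30 = 512 left.
May 2104 has 31 days: 512 − 31 = 481 left.
June 2104 has 30 days: 481 − 30 = 451 left.
July 2104 has 31 days: 451 − 31 = 420 left.
August 2104 has 31 days: 420 − 31 = 389 left.
September 2104 has 30 days: 389 − 30 = 359 left.
October 2104 has 31 days: 359 − 31 = 328 left.
November 2104 has 30 days: 328 − 30 = 298 left.
December 2104 has 31 days: 298 − 31 = 267 left.
January 2105 has 31 days: 267 − 31 = 236 left.
February 2105 has 28 days (2105 is not a leap year): 236 − 28 = 208 left.
March 2105 has 31 days: 208 − 31 = 177 left.
April 2105 has 30 days: 177 − 30 = 147 left.
May 2105 has 31 days: 147 − 31 = 116 left.
June 2105 has 30 days: 116 − 30 = 86 left.
July 2105 has 31 days: 86 − 31 = 55 left.
August 2105 has 31 days: 55 − 31 = 24 left.
24 days into September 2105 → September 24, 2105.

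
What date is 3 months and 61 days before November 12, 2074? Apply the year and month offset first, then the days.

Subtracting 3 months and 61 days from November 12, 2074: first the month/year part, then the days.
month 11 − 3 = 8 → August 2074.
Day 12 is valid in August, giving August 12, 2074.
Now subtract 61 days from August 12, 2074.
Going back 12 days from August 12, 2074 reaches the end of the previous month; 61 − 12 = 49 left.
July 2074 has 31 days: 49 − 31 = 18 left.
June 2074 has 30 days; 30 − 18 = 12 → June 12, 2074.

June 12, 2074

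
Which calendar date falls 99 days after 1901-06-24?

October 1, 1901

Adding 99 days from June 24, 1901.
June has 30 days, so 30 − 24 = 6 days remain after June 24, 1901; 99 − 6 = 93 left.
July 1901 has 31 days: 93 − 31 = 62 left.
August 1901 has 31 days: 62 − 31 = 31 left.
September 1901 has 30 days: 31 − 30 = 1 left.
1 day into October 1901 → October 1, 1901.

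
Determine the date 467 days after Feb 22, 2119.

June 3, 2120

Adding 467 days from February 22, 2119.
February has 28 days, so 28 − 22 = 6 days remain after February 22, 2119; 467 − 6 = 461 left.
March 2119 has 31 days: 461 − 31 = 430 left.
April 2119 has 30 days: 430 − 30 = 400 left.
May 2119 has 31 days: 400 − 31 = 369 left.
June 2119 has 30 days: 369 − 30 = 339 left.
July 2119 has 31 days: 339 − 31 = 308 left.
August 2119 has 31 days: 308 − 31 = 277 left.
September 2119 has 30 days: 277 − 30 = 247 left.
October 2119 has 31 days: 247 − 31 = 216 left.
November 2119 has 30 days: 216 − 30 = 186 left.
December 2119 has 31 days: 186 − 31 = 155 left.
January 2120 has 31 days: 155 − 31 = 124 left.
February 2120 has 29 days (2120 is a leap year): 124 − 29 = 95 left.
March 2120 has 31 days: 95 − 31 = 64 left.
April 2120 has 30 days: 64 − 30 = 34 left.
May 2120 has 31 days: 34 − 31 = 3 left.
3 days into June 2120 → June 3, 2120.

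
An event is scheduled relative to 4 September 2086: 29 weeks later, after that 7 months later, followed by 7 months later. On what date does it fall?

Advancing 29 weeks (= 203 days) from September 4, 2086:
September has 30 days, so 30 − 4 = 26 days remain after September 4, 2086; 203 − 26 = 177 left.
October 2086 has 31 days: 177 − 31 = 146 left.
November 2086 has 30 days: 146 − 30 = 116 left.
December 2086 has 31 days: 116 − 31 = 85 left.
January 2087 has 31 days: 85 − 31 = 54 left.
February 2087 has 28 days (2087 is not a leap year): 54 − 28 = 26 left.
26 days into March 2087 → March 26, 2087.
Adding 7 months from March 26, 2087:
month 3 + 7 = 10 → October 2087.
Day 26 is valid in October, giving October 26, 2087.
Advancing 7 months from October 26, 2087:
month 10 + 7 = 17, which is month 5 of year 2088 → May 2088.
Day 26 is valid in May, giving May 26, 2088.

May 26, 2088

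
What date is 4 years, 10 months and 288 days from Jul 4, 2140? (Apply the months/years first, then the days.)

February 16, 2146

Counting forward 4 years, 10 months and 288 days from July 4, 2140: first the month/year part, then the days.
+4 years → 2144; month 7 + 10 = 17, which is month 5 of year 2145 → May 2145.
Day 4 is valid in May, giving May 4, 2145.
Now add 288 days from May 4, 2145.
May has 31 days, so 31 − 4 = 27 days remain after May 4, 2145; 288 − 27 = 261 left.
June 2145 has 30 days: 261 − 30 = 231 left.
July 2145 has 31 days: 231 − 31 = 200 left.
August 2145 has 31 days: 200 − 31 = 169 left.
September 2145 has 30 days: 169 − 30 = 139 left.
October 2145 has 31 days: 139 − 31 = 108 left.
November 2145 has 30 days: 108 − 30 = 78 left.
December 2145 has 31 days: 78 − 31 = 47 left.
January 2146 has 31 days: 47 − 31 = 16 left.
16 days into February 2146 → February 16, 2146.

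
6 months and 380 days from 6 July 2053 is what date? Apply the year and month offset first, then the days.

Counting forward 6 months and 380 days from July 6, 2053: first the month/year part, then the days.
month 7 + 6 = 13, which is month 1 of year 2054 → January 2054.
Day 6 is valid in January, giving January 6, 2054.
Now add 380 days from January 6, 2054.
January has 31 days, so 31 − 6 = 25 days remain after January 6, 2054; 380 − 25 = 355 left.
February 2054 has 28 days (2054 is not a leap year): 355 − 28 = 327 left.
March 2054 has 31 days: 327 − 31 = 296 left.
April 2054 has 30 days: 296 − 30 = 266 left.
May 2054 has 31 days: 266 − 31 = 235 left.
June 2054 has 30 days: 235 − 30 = 205 left.
July 2054 has 31 days: 205 − 31 = 174 left.
August 2054 has 31 days: 174 − 31 = 143 left.
September 2054 has 30 days: 143 − 30 = 113 left.
October 2054 has 31 days: 113 − 31 = 82 left.
November 2054 has 30 days: 82 − 30 = 52 left.
December 2054 has 31 days: 52 − 31 = 21 left.
21 days into January 2055 → January 21, 2055.

January 21, 2055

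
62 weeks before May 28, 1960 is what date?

March 21, 1959

Counting back 62 weeks = 434 days from May 28, 1960.
Going back 28 days from May 28, 1960 reaches the end of the previous month; 434 − 28 = 406 left.
April 1960 has 30 days: 406 − 30 = 376 left.
March 1960 has 31 days: 376 − 31 = 345 left.
February 1960 has 29 days (1960 is a leap year): 345 − 29 = 316 left.
January 1960 has 31 days: 316 − 31 = 285 left.
December 1959 has 31 days: 285 − 31 = 254 left.
November 1959 has 30 days: 254 − 30 = 224 left.
October 1959 has 31 days: 224 − 31 = 193 left.
September 1959 has 30 days: 193 − 30 = 163 left.
August 1959 has 31 days: 163 − 31 = 132 left.
July 1959 has 31 days: 132 − 31 = 101 left.
June 1959 has 30 days: 101 − 30 = 71 left.
May 1959 has 31 days: 71 − 31 = 40 left.
April 1959 has 30 days: 40 − 30 = 10 left.
March 1959 has 31 days; 31 − 10 = 21 → March 21, 1959.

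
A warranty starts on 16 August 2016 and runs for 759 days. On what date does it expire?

September 14, 2018

Advancing 759 days from August 16, 2016.
August has 31 days, so 31 − 16 = 15 days remain after August 16, 2016; 759 − 15 = 744 left.
September 2016 has 30 days: 744 − 30 = 714 left.
October 2016 has 31 days: 714 − 31 = 683 left.
November 2016 has 30 days: 683 − 30 = 653 left.
December 2016 has 31 days: 653 − 31 = 622 left.
January 2017 has 31 days: 622 − 31 = 591 left.
February 2017 has 28 days (2017 is not a leap year): 591 − 28 = 563 left.
March 2017 has 31 days: 563 − 31 = 532 left.
April 2017 has 30 days: 532 − 30 = 502 left.
May 2017 has 31 days: 502 − 31 = 471 left.
June 2017 has 30 days: 471 − 30 = 441 left.
July 2017 has 31 days: 441 − 31 = 410 left.
August 2017 has 31 days: 410 − 31 = 379 left.
September 2017 has 30 days: 379 − 30 = 349 left.
October 2017 has 31 days: 349 − 31 = 318 left.
November 2017 has 30 days: 318 − 30 = 288 left.
December 2017 has 31 days: 288 − 31 = 257 left.
January 2018 has 31 days: 257 − 31 = 226 left.
February 2018 has 28 days (2018 is not a leap year): 226 − 28 = 198 left.
March 2018 has 31 days: 198 − 31 = 167 left.
April 2018 has 30 days: 167 − 30 = 137 left.
May 2018 has 31 days: 137 − 31 = 106 left.
June 2018 has 30 days: 106 − 30 = 76 left.
July 2018 has 31 days: 76 − 31 = 45 left.
August 2018 has 31 days: 45 − 31 = 14 left.
14 days into September 2018 → September 14, 2018.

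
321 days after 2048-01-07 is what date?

Adding 321 days from January 7, 2048.
January has 31 days, so 31 − 7 = 24 days remain after January 7, 2048; 321 − 24 = 297 left.
February 2048 has 29 days (2048 is a leap year): 297 − 29 = 268 left.
March 2048 has 31 days: 268 − 31 = 237 left.
April 2048 has 30 days: 237 − 30 = 207 left.
May 2048 has 31 days: 207 − 31 = 176 left.
June 2048 has 30 days: 176 − 30 = 146 left.
July 2048 has 31 days: 146 − 31 = 115 left.
August 2048 has 31 days: 115 − 31 = 84 left.
September 2048 has 30 days: 84 − 30 = 54 left.
October 2048 has 31 days: 54 − 31 = 23 left.
23 days into November 2048 → November 23, 2048.

November 23, 2048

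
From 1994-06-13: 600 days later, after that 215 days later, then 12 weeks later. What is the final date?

Advancing 600 days from June 13, 1994:
June has 30 days, so 30 − 13 = 17 days remain after June 13, 1994; 600 − 17 = 583 left.
July 1994 has 31 days: 583 − 31 = 552 left.
August 1994 has 31 days: 552 − 31 = 521 left.
September 1994 has 30 days: 521 − 30 = 491 left.
October 1994 has 31 days: 491 − 31 = 460 left.
November 1994 has 30 days: 460 − 30 = 430 left.
December 1994 has 31 days: 430 − 31 = 399 left.
January 1995 has 31 days: 399 − 31 = 368 left.
February 1995 has 28 days (1995 is not a leap year): 368 − 28 = 340 left.
March 1995 has 31 days: 340 − 31 = 309 left.
April 1995 has 30 days: 309 − 30 = 279 left.
May 1995 has 31 days: 279 − 31 = 248 left.
June 1995 has 30 days: 248 − 30 = 218 left.
July 1995 has 31 days: 218 − 31 = 187 left.
August 1995 has 31 days: 187 − 31 = 156 left.
September 1995 has 30 days: 156 − 30 = 126 left.
October 1995 has 31 days: 126 − 31 = 95 left.
November 1995 has 30 days: 95 − 30 = 65 left.
December 1995 has 31 days: 65 − 31 = 34 left.
January 1996 has 31 days: 34 − 31 = 3 left.
3 days into February 1996 → February 3, 1996.
Adding 215 days from February 3, 1996:
February has 29 days, so 29 − 3 = 26 days remain after February 3, 1996; 215 − 26 = 189 left.
March 1996 has 31 days: 189 − 31 = 158 left.
April 1996 has 30 days: 158 − 30 = 128 left.
May 1996 has 31 days: 128 − 31 = 97 left.
June 1996 has 30 days: 97 − 30 = 67 left.
July 1996 has 31 days: 67 − 31 = 36 left.
August 1996 has 31 days: 36 − 31 = 5 left.
5 days into September 1996 → September 5, 1996.
Counting forward 12 weeks (= 84 days) from September 5, 1996:
September has 30 days, so 30 − 5 = 25 days remain after September 5, 1996; 84 − 25 = 59 left.
October 1996 has 31 days: 59 − 31 = 28 left.
28 days into November 1996 → November 28, 1996.

November 28, 1996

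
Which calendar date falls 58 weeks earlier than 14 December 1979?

Going back 58 weeks = 406 days from December 14, 1979.
Going back 14 days from December 14, 1979 reaches the end of the previous month; 406 − 14 = 392 left.
November 1979 has 30 days: 392 − 30 = 362 left.
October 1979 has 31 days: 362 − 31 = 331 left.
September 1979 has 30 days: 331 − 30 = 301 left.
August 1979 has 31 days: 301 − 31 = 270 left.
July 1979 has 31 days: 270 − 31 = 239 left.
June 1979 has 30 days: 239 − 30 = 209 left.
May 1979 has 31 days: 209 − 31 = 178 left.
April 1979 has 30 days: 178 − 30 = 148 left.
March 1979 has 31 days: 148 − 31 = 117 left.
February 1979 has 28 days (1979 is not a leap year): 117 − 28 = 89 left.
January 1979 has 31 days: 89 − 31 = 58 left.
December 1978 has 31 days: 58 − 31 = 27 left.
November 1978 has 30 days; 30 − 27 = 3 → November 3, 1978.

November 3, 1978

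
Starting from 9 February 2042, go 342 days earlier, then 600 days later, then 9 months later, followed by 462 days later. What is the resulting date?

October 29, 2044

Counting back 342 days from February 9, 2042:
Going back 9 days from February 9, 2042 reaches the end of the previous month; 342 − 9 = 333 left.
January 2042 has 31 days: 333 − 31 = 302 left.
December 2041 has 31 days: 302 − 31 = 271 left.
November 2041 has 30 days: 271 − 30 = 241 left.
October 2041 has 31 days: 241 − 31 = 210 left.
September 2041 has 30 days: 210 − 30 = 180 left.
August 2041 has 31 days: 180 − 31 = 149 left.
July 2041 has 31 days: 149 − 31 = 118 left.
June 2041 has 30 days: 118 − 30 = 88 left.
May 2041 has 31 days: 88 − 31 = 57 left.
April 2041 has 30 days: 57 − 30 = 27 left.
March 2041 has 31 days; 31 − 27 = 4 → March 4, 2041.
Counting forward 600 days from March 4, 2041:
March has 31 days, so 31 − 4 = 27 days remain after March 4, 2041; 600 − 27 = 573 left.
April 2041 has 30 days: 573 − 30 = 543 left.
May 2041 has 31 days: 543 − 31 = 512 left.
June 2041 has 30 days: 512 − 30 = 482 left.
July 2041 has 31 days: 482 − 31 = 451 left.
August 2041 has 31 days: 451 − 31 = 420 left.
September 2041 has 30 days: 420 − 30 = 390 left.
October 2041 has 31 days: 390 − 31 = 359 left.
November 2041 has 30 days: 359 − 30 = 329 left.
December 2041 has 31 days: 329 − 31 = 298 left.
January 2042 has 31 days: 298 − 31 = 267 left.
February 2042 has 28 days (2042 is not a leap year): 267 − 28 = 239 left.
March 2042 has 31 days: 239 − 31 = 208 left.
April 2042 has 30 days: 208 − 30 = 178 left.
May 2042 has 31 days: 178 − 31 = 147 left.
June 2042 has 30 days: 147 − 30 = 117 left.
July 2042 has 31 days: 117 − 31 = 86 left.
August 2042 has 31 days: 86 − 31 = 55 left.
September 2042 has 30 days: 55 − 30 = 25 left.
25 days into October 2042 → October 25, 2042.
Advancing 9 months from October 25, 2042:
month 10 + 9 = 19, which is month 7 of year 2043 → July 2043.
Day 25 is valid in July, giving July 25, 2043.
Counting forward 462 days from July 25, 2043:
July has 31 days, so 31 − 25 = 6 days remain after July 25, 2043; 462 − 6 = 456 left.
August 2043 has 31 days: 456 − 31 = 425 left.
September 2043 has 30 days: 425 − 30 = 395 left.
October 2043 has 31 days: 395 − 31 = 364 left.
November 2043 has 30 days: 364 − 30 = 334 left.
December 2043 has 31 days: 334 − 31 = 303 left.
January 2044 has 31 days: 303 − 31 = 272 left.
February 2044 has 29 days (2044 is a leap year): 272 − 29 = 243 left.
March 2044 has 31 days: 243 − 31 = 212 left.
April 2044 has 30 days: 212 − 30 = 182 left.
May 2044 has 31 days: 182 − 31 = 151 left.
June 2044 has 30 days: 151 − 30 = 121 left.
July 2044 has 31 days: 121 − 31 = 90 left.
August 2044 has 31 days: 90 − 31 = 59 left.
September 2044 has 30 days: 59 − 30 = 29 left.
29 days into October 2044 → October 29, 2044.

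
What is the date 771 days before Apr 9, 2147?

Subtracting 771 days from April 9, 2147.
Going back 9 days from April 9, 2147 reaches the end of the previous month; 771 − 9 = 762 left.
March 2147 has 31 days: 762 − 31 = 731 left.
February 2147 has 28 days (2147 is not a leap year): 731 − 28 = 703 left.
January 2147 has 31 days: 703 − 31 = 672 left.
December 2146 has 31 days: 672 − 31 = 641 left.
November 2146 has 30 days: 641 − 30 = 611 left.
October 2146 has 31 days: 611 − 31 = 580 left.
September 2146 has 30 days: 580 − 30 = 550 left.
August 2146 has 31 days: 550 − 31 = 519 left.
July 2146 has 31 days: 519 − 31 = 488 left.
June 2146 has 30 days: 488 − 30 = 458 left.
May 2146 has 31 days: 458 − 31 = 427 left.
April 2146 has 30 days: 427 − 30 = 397 left.
March 2146 has 31 days: 397 − 31 = 366 left.
February 2146 has 28 days (2146 is not a leap year): 366 − 28 = 338 left.
January 2146 has 31 days: 338 − 31 = 307 left.
December 2145 has 31 days: 307 − 31 = 276 left.
November 2145 has 30 days: 276 − 30 = 246 left.
October 2145 has 31 days: 246 − 31 = 215 left.
September 2145 has 30 days: 215 − 30 = 185 left.
August 2145 has 31 days: 185 − 31 = 154 left.
July 2145 has 31 days: 154 − 31 = 123 left.
June 2145 has 30 days: 123 − 30 = 93 left.
May 2145 has 31 days: 93 − 31 = 62 left.
April 2145 has 30 days: 62 − 30 = 32 left.
March 2145 has 31 days: 32 − 31 = 1 left.
February 2145 has 28 days; 28 − 1 = 27 → February 27, 2145.

February 27, 2145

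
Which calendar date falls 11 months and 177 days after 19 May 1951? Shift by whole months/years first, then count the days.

Adding 11 months and 177 days from May 19, 1951: first the month/year part, then the days.
month 5 + 11 = 16, which is month 4 of year 1952 → April 1952.
Day 19 is valid in April, giving April 19, 1952.
Now add 177 days from April 19, 1952.
April has 30 days, so 30 − 19 = 11 days remain after April 19, 1952; 177 − 11 = 166 left.
May 1952 has 31 days: 166 − 31 = 135 left.
June 1952 has 30 days: 135 − 30 = 105 left.
July 1952 has 31 days: 105 − 31 = 74 left.
August 1952 has 31 days: 74 − 31 = 43 left.
September 1952 has 30 days: 43 − 30 = 13 left.
13 days into October 1952 → October 13, 1952.

October 13, 1952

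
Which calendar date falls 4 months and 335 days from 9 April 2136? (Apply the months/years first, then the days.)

July 10, 2137

Counting forward 4 months and 335 days from April 9, 2136: first the month/year part, then the days.
month 4 + 4 = 8 → August 2136.
Day 9 is valid in August, giving August 9, 2136.
Now add 335 days from August 9, 2136.
August has 31 days, so 31 − 9 = 22 days remain after August 9, 2136; 335 − 22 = 313 left.
September 2136 has 30 days: 313 − 30 = 283 left.
October 2136 has 31 days: 283 − 31 = 252 left.
November 2136 has 30 days: 252 − 30 = 222 left.
December 2136 has 31 days: 222 − 31 = 191 left.
January 2137 has 31 days: 191 − 31 = 160 left.
February 2137 has 28 days (2137 is not a leap year): 160 − 28 = 132 left.
March 2137 has 31 days: 132 − 31 = 101 left.
April 2137 has 30 days: 101 − 30 = 71 left.
May 2137 has 31 days: 71 − 31 = 40 left.
June 2137 has 30 days: 40 − 30 = 10 left.
10 days into July 2137 → July 10, 2137.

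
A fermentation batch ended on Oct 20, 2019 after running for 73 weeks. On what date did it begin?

May 27, 2018

Going back 73 weeks = 511 days from October 20, 2019.
Going back 20 days from October 20, 2019 reaches the end of the previous month; 511 − 20 = 491 left.
September 2019 has 30 days: 491 − 30 = 461 left.
August 2019 has 31 days: 461 − 31 = 430 left.
July 2019 has 31 days: 430 − 31 = 399 left.
June 2019 has 30 days: 399 − 30 = 369 left.
May 2019 has 31 days: 369 − 31 = 338 left.
April 2019 has 30 days: 338 − 30 = 308 left.
March 2019 has 31 days: 308 − 31 = 277 left.
February 2019 has 28 days (2019 is not a leap year): 277 − 28 = 249 left.
January 2019 has 31 days: 249 − 31 = 218 left.
December 2018 has 31 days: 218 − 31 = 187 left.
November 2018 has 30 days: 187 − 30 = 157 left.
October 2018 has 31 days: 157 − 31 = 126 left.
September 2018 has 30 days: 126 − 30 = 96 left.
August 2018 has 31 days: 96 − 31 = 65 left.
July 2018 has 31 days: 65 − 31 = 34 left.
June 2018 has 30 days: 34 − 30 = 4 left.
May 2018 has 31 days; 31 − 4 = 27 → May 27, 2018.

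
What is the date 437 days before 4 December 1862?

Subtracting 437 days from December 4, 1862.
Going back 4 days from December 4, 1862 reaches the end of the previous month; 437 − 4 = 433 left.
November 1862 has 30 days: 433 − 30 = 403 left.
October 1862 has 31 days: 403 − 31 = 372 left.
September 1862 has 30 days: 372 − 30 = 342 left.
August 1862 has 31 days: 342 − 31 = 311 left.
July 1862 has 31 days: 311 − 31 = 280 left.
June 1862 has 30 days: 280 − 30 = 250 left.
May 1862 has 31 days: 250 − 31 = 219 left.
April 1862 has 30 days: 219 − 30 = 189 left.
March 1862 has 31 days: 189 − 31 = 158 left.
February 1862 has 28 days (1862 is not a leap year): 158 − 28 = 130 left.
January 1862 has 31 days: 130 − 31 = 99 left.
December 1861 has 31 days: 99 − 31 = 68 left.
November 1861 has 30 days: 68 − 30 = 38 left.
October 1861 has 31 days: 38 − 31 = 7 left.
September 1861 has 30 days; 30 − 7 = 23 → September 23, 1861.

September 23, 1861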